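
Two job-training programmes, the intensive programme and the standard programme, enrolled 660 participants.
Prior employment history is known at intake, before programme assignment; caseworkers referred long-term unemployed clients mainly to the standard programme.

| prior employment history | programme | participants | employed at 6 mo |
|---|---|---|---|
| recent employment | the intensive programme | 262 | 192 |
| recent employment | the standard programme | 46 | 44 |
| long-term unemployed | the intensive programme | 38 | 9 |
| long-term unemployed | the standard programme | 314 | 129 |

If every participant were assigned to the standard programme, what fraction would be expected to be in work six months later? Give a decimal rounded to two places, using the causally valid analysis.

0.67

The prior employment history-specific comparison favours the standard programme throughout, but the pooled figures favour the intensive programme. The question is whether to condition on prior employment history.
Nothing the programme does changes prior employment history; the imbalance is an allocation artefact. With prior employment history also predicting the outcome, the pooled figure is confounded, and the within-stratum comparison is the causal one.
Standardising the standard programme to the population prior employment history mix: 0.467·44/46 + 0.533·129/314 = 0.665.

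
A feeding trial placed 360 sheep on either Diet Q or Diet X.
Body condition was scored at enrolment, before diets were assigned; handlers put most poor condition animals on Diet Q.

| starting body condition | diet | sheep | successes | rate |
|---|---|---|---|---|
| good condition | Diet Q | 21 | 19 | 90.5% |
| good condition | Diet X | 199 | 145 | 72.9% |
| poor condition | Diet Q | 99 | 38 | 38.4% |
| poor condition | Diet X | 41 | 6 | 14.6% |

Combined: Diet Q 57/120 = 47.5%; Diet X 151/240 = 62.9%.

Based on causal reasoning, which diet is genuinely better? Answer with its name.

Diet Q

Starting body condition satisfies the back-door criterion: it is not a descendant of the diet, and it blocks the spurious path from diet to outcome. Adjusting for it (i.e., using the within-starting body condition rates) gives the causal effect.
Within each level — good condition: 90.5% vs 72.9%; poor condition: 38.4% vs 14.6% — Diet Q is higher every time.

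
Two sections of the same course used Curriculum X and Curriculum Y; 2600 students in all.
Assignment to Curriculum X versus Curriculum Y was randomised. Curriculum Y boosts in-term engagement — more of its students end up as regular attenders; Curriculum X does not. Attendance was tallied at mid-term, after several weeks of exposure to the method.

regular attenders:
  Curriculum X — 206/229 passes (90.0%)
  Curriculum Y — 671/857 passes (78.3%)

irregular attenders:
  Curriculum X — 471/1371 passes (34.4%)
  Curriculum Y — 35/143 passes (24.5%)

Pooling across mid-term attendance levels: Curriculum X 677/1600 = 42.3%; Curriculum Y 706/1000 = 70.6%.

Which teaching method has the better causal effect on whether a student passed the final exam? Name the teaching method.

Curriculum Y

Curriculum X is higher inside every mid-term attendance stratum but Curriculum Y is higher in aggregate. Whether to stratify depends on how mid-term attendance relates to the teaching method.
Stratifying would compare teaching methods among students the teaching methods themselves sorted into mid-term attendance groups — a form of selection on an intermediate. The unconditioned pooled rates give the total causal effect.
Pooled: Curriculum X 42.3% vs Curriculum Y 70.6%; Curriculum Y is higher overall.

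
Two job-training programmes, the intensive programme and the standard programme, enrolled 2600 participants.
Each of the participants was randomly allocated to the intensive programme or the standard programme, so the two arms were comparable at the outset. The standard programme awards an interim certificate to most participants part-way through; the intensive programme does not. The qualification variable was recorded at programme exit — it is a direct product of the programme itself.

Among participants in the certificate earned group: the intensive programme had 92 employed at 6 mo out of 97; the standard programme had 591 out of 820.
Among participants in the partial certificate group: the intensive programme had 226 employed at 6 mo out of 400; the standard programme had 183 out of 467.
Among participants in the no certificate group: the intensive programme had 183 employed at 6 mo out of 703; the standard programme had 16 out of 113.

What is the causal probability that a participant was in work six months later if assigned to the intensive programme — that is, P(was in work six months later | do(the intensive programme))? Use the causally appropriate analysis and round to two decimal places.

Stratifying would compare programmes among participants the programmes themselves sorted into qualification attained during the programme groups — a form of selection on an intermediate. The unconditioned pooled rates give the total causal effect.
So P(outcome | do(the intensive programme)) is just the pooled rate for the intensive programme: 501/1200 = 0.417.

0.42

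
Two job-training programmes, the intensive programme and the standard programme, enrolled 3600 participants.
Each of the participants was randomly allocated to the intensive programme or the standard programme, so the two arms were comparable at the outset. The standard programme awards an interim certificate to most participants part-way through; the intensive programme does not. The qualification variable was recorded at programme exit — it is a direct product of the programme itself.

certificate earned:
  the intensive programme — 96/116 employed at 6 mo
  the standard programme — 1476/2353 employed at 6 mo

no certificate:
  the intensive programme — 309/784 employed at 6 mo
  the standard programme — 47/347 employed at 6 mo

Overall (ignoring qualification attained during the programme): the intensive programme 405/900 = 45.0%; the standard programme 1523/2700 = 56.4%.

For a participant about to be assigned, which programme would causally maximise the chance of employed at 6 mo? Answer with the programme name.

the standard programme

Within every qualification attained during the programme level the intensive programme has the higher rate, yet pooled the standard programme does — Simpson's reversal.
Qualification attained during the programme here is a post-treatment variable shaped by the programme; conditioning on it would introduce bias rather than remove it. The overall comparison is the causal one.
Pooled: the intensive programme 45.0% vs the standard programme 56.4%; the standard programme is higher overall.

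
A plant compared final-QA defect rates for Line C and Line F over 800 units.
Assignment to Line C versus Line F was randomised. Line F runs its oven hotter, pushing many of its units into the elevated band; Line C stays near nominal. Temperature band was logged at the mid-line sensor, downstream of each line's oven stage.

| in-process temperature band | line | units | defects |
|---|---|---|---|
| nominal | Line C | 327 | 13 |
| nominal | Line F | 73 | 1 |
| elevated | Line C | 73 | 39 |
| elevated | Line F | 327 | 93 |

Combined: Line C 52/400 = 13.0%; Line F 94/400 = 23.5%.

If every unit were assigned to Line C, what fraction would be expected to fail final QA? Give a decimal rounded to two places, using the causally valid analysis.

In-process temperature band here is a post-treatment variable shaped by the line; conditioning on it would introduce bias rather than remove it. The overall comparison is the causal one.
So P(outcome | do(Line C)) is just the pooled rate for Line C: 52/400 = 0.130.

0.13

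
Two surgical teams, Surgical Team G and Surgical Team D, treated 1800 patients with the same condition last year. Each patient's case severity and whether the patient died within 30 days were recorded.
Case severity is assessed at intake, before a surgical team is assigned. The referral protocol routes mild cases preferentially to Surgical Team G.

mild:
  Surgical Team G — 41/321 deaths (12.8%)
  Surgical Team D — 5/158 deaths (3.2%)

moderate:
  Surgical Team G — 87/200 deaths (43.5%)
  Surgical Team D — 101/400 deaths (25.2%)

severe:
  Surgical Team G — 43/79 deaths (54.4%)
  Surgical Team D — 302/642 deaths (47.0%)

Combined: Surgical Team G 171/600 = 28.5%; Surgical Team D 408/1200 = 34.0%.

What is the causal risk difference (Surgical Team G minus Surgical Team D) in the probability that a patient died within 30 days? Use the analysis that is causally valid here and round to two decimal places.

The stratified and pooled comparisons disagree (Surgical Team D wins within each case severity; Surgical Team G wins overall), so the answer turns on the causal role of case severity.
The imbalance in case severity arose from how patients were allocated, not from anything the surgical team did; and case severity independently affects the outcome. The pooled gap is confounded — condition on case severity.
Adjusting over the population distribution of case severity: 0.266·(0.128−0.032) + 0.333·(0.435−0.253) + 0.401·(0.544−0.470) = +0.116.

+0.12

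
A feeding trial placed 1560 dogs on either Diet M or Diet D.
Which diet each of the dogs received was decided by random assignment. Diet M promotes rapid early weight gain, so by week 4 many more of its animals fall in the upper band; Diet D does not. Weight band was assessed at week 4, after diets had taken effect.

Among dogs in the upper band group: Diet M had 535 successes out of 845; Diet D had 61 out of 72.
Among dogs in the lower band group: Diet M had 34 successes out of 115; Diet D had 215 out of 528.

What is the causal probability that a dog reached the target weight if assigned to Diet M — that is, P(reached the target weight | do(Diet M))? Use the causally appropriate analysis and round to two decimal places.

The distribution of week-4 weight band is itself part of what the diet does — it is an intermediate outcome. Holding it fixed would remove that part of the effect; the total effect is the pooled difference.
So P(outcome | do(Diet M)) is just the pooled rate for Diet M: 569/960 = 0.593.

0.59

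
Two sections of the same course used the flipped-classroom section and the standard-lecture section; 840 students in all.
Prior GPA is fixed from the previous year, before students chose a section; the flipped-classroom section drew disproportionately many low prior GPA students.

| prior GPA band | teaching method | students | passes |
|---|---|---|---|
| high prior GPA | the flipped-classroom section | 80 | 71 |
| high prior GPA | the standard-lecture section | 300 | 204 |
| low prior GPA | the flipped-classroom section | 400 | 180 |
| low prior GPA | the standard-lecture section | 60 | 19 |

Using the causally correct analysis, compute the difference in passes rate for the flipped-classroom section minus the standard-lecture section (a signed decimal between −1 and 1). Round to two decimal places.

+0.17

Prior GPA band is set before the teaching method has any effect — it is not caused by the teaching method — and it independently drives the outcome. That makes it a confounder, so the causal comparison is within prior GPA band levels.
Adjusting over the population distribution of prior GPA band: 0.452·(0.887−0.680) + 0.548·(0.450−0.317) = +0.167.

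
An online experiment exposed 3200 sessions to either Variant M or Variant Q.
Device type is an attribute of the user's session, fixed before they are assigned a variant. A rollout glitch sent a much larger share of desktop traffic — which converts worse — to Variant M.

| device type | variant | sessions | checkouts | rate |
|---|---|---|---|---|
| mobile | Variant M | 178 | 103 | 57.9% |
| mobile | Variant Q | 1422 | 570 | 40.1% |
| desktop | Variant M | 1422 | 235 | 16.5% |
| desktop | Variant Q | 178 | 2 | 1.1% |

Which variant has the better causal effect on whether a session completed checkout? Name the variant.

Nothing the variant does changes device type; the imbalance is an allocation artefact. With device type also predicting the outcome, the pooled figure is confounded, and the within-stratum comparison is the causal one.
Within each level — mobile: 57.9% vs 40.1%; desktop: 16.5% vs 1.1% — Variant M is higher every time.

Variant M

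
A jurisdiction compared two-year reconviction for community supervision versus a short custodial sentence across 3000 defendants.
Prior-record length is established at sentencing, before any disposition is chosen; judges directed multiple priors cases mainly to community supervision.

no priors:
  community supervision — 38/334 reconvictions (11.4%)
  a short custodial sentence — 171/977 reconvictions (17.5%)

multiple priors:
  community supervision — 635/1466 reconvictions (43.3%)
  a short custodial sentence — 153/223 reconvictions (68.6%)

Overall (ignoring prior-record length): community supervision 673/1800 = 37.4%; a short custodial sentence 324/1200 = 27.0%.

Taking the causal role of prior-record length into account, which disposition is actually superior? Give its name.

The stratified and pooled comparisons disagree (community supervision wins within each prior-record length; a short custodial sentence wins overall), so the answer turns on the causal role of prior-record length.
Nothing the disposition does changes prior-record length; the imbalance is an allocation artefact. With prior-record length also predicting the outcome, the pooled figure is confounded, and the within-stratum comparison is the causal one.
Within each level — no priors: 11.4% vs 17.5%; multiple priors: 43.3% vs 68.6% — community supervision is lower every time.

community supervision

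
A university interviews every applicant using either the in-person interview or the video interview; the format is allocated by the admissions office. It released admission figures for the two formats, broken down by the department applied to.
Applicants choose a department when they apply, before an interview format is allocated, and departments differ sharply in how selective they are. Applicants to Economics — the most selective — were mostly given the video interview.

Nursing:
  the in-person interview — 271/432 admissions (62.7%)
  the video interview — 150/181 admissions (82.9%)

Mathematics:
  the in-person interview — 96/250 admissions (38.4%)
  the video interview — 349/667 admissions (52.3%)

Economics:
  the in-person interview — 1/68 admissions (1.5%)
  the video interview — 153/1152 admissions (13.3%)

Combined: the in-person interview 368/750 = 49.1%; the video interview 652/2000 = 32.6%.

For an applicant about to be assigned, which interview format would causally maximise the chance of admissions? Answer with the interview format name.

Within every department level the video interview has the higher rate, yet pooled the in-person interview does — Simpson's reversal.
Department satisfies the back-door criterion: it is not a descendant of the interview format, and it blocks the spurious path from interview format to outcome. Adjusting for it (i.e., using the within-department rates) gives the causal effect.
Within each level — Nursing: 62.7% vs 82.9%; Mathematics: 38.4% vs 52.3%; Economics: 1.5% vs 13.3% — the video interview is higher every time.

the video interview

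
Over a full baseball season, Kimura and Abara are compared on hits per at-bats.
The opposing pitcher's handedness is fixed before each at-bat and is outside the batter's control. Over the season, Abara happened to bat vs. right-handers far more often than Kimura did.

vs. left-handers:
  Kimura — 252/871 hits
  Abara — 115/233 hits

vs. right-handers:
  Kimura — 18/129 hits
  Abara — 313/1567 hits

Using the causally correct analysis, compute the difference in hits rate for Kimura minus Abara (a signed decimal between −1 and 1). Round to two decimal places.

Abara is higher inside every pitcher handedness stratum but Kimura is higher in aggregate. Whether to stratify depends on how pitcher handedness relates to the player.
Nothing the player does changes pitcher handedness; the imbalance is an allocation artefact. With pitcher handedness also predicting the outcome, the pooled figure is confounded, and the within-stratum comparison is the causal one.
Adjusting over the population distribution of pitcher handedness: 0.394·(0.289−0.494) + 0.606·(0.140−0.200) = -0.117.

-0.12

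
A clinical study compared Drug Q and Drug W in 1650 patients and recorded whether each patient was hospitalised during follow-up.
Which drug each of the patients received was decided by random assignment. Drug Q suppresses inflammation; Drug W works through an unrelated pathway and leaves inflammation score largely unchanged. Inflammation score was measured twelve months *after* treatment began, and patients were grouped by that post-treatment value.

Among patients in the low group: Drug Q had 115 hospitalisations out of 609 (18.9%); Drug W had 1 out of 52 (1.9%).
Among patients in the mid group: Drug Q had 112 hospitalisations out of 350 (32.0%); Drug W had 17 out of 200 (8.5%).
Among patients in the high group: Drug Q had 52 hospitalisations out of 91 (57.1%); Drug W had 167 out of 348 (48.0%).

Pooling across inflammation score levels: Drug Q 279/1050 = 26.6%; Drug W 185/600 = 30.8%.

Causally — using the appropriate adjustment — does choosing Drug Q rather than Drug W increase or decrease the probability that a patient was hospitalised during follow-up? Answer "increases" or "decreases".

The stratified and pooled comparisons disagree (Drug W wins within each inflammation score; Drug Q wins overall), so the answer turns on the causal role of inflammation score.
The distribution of inflammation score is itself part of what the drug does — it is an intermediate outcome. Holding it fixed would remove that part of the effect; the total effect is the pooled difference.
Pooled: Drug Q 26.6% vs Drug W 30.8%; Drug Q is lower overall.

decreases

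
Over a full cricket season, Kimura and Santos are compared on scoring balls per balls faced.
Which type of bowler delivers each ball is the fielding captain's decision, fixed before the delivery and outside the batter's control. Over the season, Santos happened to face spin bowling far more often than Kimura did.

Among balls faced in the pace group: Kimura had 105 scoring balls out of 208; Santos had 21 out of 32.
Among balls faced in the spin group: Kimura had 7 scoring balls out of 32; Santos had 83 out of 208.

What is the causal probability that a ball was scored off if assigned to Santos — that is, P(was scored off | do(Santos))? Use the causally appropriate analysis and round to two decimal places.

Within every bowling type level Santos has the higher rate, yet pooled Kimura does — Simpson's reversal.
Bowling type satisfies the back-door criterion: it is not a descendant of the player, and it blocks the spurious path from player to outcome. Adjusting for it (i.e., using the within-bowling type rates) gives the causal effect.
Standardising Santos to the population bowling type mix: 0.500·21/32 + 0.500·83/208 = 0.528.

0.53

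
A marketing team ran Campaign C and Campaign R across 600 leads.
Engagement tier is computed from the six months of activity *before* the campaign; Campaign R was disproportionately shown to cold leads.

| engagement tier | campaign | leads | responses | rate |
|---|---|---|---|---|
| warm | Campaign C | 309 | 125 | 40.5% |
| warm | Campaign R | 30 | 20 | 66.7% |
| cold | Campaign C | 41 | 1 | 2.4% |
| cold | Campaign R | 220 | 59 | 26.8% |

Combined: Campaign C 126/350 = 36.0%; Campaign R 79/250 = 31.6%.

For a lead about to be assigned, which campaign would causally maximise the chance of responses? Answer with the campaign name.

Here engagement tier is a common cause — it drives both which campaign a case falls under and the outcome. The crude comparison mixes populations; the stratum-specific rates are the causally relevant ones.
Within each level — warm: 40.5% vs 66.7%; cold: 2.4% vs 26.8% — Campaign R is higher every time.

Campaign R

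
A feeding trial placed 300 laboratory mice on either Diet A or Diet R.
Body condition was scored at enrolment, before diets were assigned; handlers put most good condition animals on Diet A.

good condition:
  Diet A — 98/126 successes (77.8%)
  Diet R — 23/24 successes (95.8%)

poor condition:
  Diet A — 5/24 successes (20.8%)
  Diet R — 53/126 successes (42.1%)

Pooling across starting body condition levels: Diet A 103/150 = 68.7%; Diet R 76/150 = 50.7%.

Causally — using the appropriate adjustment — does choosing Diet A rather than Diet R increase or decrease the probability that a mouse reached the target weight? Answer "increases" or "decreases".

Diet R is higher inside every starting body condition stratum but Diet A is higher in aggregate. Whether to stratify depends on how starting body condition relates to the diet.
Since starting body condition is a pre-existing factor (not a product of the diet) and it affects the outcome on its own, it is a confounder. The stratified rates, not the pooled rate, identify the causal effect.
Within each level — good condition: 77.8% vs 95.8%; poor condition: 20.8% vs 42.1% — Diet R is higher every time.

decreases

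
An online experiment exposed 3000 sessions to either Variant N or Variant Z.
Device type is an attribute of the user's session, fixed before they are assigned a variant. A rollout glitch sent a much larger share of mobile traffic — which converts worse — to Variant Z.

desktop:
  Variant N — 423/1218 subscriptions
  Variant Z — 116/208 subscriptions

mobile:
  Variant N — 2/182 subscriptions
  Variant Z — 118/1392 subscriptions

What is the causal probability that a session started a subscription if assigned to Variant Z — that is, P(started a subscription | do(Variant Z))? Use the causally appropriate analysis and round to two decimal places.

Within every device type level Variant Z has the higher rate, yet pooled Variant N does — Simpson's reversal.
Device type is set before the variant has any effect — it is not caused by the variant — and it independently drives the outcome. That makes it a confounder, so the causal comparison is within device type levels.
Standardising Variant Z to the population device type mix: 0.475·116/208 + 0.525·118/1392 = 0.310.

0.31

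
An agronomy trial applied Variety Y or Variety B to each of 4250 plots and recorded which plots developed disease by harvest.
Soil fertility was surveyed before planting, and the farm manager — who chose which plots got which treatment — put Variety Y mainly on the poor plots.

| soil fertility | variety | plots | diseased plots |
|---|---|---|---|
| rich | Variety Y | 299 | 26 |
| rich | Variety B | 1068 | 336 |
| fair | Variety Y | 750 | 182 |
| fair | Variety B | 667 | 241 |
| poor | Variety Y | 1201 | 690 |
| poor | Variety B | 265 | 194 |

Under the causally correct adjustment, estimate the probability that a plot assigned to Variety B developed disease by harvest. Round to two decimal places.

Soil fertility satisfies the back-door criterion: it is not a descendant of the variety, and it blocks the spurious path from variety to outcome. Adjusting for it (i.e., using the within-soil fertility rates) gives the causal effect.
Standardising Variety B to the population soil fertility mix: 0.322·336/1068 + 0.333·241/667 + 0.345·194/265 = 0.474.

0.47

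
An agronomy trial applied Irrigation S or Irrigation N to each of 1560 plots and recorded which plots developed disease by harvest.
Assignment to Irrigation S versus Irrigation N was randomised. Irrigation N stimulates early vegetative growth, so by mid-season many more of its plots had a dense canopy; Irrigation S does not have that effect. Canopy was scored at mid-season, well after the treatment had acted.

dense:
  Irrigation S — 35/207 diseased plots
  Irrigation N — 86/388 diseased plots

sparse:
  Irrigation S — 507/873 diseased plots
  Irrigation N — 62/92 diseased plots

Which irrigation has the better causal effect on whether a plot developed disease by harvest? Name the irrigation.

Irrigation N

Irrigation S is lower inside every mid-season canopy stratum but Irrigation N is lower in aggregate. Whether to stratify depends on how mid-season canopy relates to the irrigation.
Mid-season canopy lies on the pathway irrigation → mid-season canopy → outcome, so adjusting for it blocks the indirect effect. For the total causal effect of irrigation, use the unadjusted pooled rates.
Pooled: Irrigation S 50.2% vs Irrigation N 30.8%; Irrigation N is lower overall.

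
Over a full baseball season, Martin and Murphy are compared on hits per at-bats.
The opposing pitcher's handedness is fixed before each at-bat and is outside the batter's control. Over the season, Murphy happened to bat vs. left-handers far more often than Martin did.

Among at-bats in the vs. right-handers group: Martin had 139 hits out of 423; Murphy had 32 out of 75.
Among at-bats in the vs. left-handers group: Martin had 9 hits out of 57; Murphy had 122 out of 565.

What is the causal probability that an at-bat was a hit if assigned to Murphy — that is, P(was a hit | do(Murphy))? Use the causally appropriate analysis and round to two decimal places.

The pitcher handedness-specific comparison favours Murphy throughout, but the pooled figures favour Martin. The question is whether to condition on pitcher handedness.
Since pitcher handedness is a pre-existing factor (not a product of the player) and it affects the outcome on its own, it is a confounder. The stratified rates, not the pooled rate, identify the causal effect.
Standardising Murphy to the population pitcher handedness mix: 0.445·32/75 + 0.555·122/565 = 0.310.

0.31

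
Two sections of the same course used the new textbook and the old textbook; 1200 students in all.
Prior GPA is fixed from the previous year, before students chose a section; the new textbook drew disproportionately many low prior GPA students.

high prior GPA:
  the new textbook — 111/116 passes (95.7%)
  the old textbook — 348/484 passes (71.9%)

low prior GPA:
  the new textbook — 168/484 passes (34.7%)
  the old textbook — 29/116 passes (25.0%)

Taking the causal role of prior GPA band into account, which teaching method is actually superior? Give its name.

the new textbook is higher inside every prior GPA band stratum but the old textbook is higher in aggregate. Whether to stratify depends on how prior GPA band relates to the teaching method.
Prior GPA band differs across teaching methods for reasons unrelated to any effect of the teaching method itself, and it separately predicts the outcome — a classic confounder. We must compare within prior GPA band levels.
Within each level — high prior GPA: 95.7% vs 71.9%; low prior GPA: 34.7% vs 25.0% — the new textbook is higher every time.

the new textbook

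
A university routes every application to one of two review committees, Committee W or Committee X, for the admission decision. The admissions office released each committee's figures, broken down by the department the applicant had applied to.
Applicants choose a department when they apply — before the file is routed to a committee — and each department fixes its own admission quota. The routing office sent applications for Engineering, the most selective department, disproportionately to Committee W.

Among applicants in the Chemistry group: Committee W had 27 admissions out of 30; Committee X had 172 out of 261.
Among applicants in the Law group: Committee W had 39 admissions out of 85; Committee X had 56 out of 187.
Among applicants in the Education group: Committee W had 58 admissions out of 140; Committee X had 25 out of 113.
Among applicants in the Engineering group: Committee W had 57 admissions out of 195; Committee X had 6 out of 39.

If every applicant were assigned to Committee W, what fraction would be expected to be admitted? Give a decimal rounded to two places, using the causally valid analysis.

0.53

The stratified and pooled comparisons disagree (Committee W wins within each department; Committee X wins overall), so the answer turns on the causal role of department.
Department differs across review committees for reasons unrelated to any effect of the review committee itself, and it separately predicts the outcome — a classic confounder. We must compare within department levels.
Standardising Committee W to the population department mix: 0.277·27/30 + 0.259·39/85 + 0.241·58/140 + 0.223·57/195 = 0.533.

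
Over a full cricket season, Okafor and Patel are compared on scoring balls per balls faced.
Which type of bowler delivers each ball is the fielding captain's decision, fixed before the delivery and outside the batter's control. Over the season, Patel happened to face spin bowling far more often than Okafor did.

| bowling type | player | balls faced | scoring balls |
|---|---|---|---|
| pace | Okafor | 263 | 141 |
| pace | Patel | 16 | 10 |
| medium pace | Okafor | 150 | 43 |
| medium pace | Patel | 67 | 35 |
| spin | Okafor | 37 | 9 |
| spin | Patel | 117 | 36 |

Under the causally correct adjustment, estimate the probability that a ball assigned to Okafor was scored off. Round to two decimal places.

The bowling type-specific comparison favours Patel throughout, but the pooled figures favour Okafor. The question is whether to condition on bowling type.
Here bowling type is a common cause — it drives both which player a case falls under and the outcome. The crude comparison mixes populations; the stratum-specific rates are the causally relevant ones.
Standardising Okafor to the population bowling type mix: 0.429·141/263 + 0.334·43/150 + 0.237·9/37 = 0.383.

0.38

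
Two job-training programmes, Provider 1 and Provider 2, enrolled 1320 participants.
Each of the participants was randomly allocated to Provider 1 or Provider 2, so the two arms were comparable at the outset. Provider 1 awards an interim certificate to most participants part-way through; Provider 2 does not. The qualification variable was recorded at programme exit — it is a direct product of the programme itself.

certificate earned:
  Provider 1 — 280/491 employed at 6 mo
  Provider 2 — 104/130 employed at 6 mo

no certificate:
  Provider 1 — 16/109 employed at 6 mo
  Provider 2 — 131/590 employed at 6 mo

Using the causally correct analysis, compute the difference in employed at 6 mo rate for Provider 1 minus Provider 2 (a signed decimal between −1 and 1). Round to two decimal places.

+0.17

Within every qualification attained during the programme level Provider 2 has the higher rate, yet pooled Provider 1 does — Simpson's reversal.
Stratifying would compare programmes among participants the programmes themselves sorted into qualification attained during the programme groups — a form of selection on an intermediate. The unconditioned pooled rates give the total causal effect.
The causal difference is the pooled difference: 0.493 − 0.326 = +0.167.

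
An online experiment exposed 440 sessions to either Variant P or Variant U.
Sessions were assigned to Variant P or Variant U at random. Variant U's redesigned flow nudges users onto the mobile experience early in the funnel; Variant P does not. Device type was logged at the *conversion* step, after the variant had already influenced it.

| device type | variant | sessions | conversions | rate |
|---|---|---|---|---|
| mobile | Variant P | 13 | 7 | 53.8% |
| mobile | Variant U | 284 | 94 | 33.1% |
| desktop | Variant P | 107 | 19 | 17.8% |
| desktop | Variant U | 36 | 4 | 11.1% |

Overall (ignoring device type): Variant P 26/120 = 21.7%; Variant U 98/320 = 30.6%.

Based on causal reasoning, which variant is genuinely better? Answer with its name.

Variant U

Device type is downstream of the variant. One should not condition on a consequence of treatment, so the overall rates are the right comparison.
Pooled: Variant P 21.7% vs Variant U 30.6%; Variant U is higher overall.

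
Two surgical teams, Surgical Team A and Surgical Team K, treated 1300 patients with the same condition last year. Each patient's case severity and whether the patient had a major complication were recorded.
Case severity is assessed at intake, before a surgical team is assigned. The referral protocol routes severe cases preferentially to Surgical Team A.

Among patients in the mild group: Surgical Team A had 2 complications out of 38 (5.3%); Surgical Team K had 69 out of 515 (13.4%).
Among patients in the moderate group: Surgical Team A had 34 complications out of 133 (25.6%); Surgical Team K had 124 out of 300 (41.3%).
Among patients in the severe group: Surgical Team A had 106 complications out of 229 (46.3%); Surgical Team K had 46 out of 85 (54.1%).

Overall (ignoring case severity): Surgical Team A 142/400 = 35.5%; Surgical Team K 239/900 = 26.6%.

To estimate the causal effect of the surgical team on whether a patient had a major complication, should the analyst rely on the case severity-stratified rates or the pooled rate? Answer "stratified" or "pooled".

Within every case severity level Surgical Team A has the lower rate, yet pooled Surgical Team K does — Simpson's reversal.
Case severity is set before the surgical team has any effect — it is not caused by the surgical team — and it independently drives the outcome. That makes it a confounder, so the causal comparison is within case severity levels.
Within each level — mild: 5.3% vs 13.4%; moderate: 25.6% vs 41.3%; severe: 46.3% vs 54.1% — Surgical Team A is lower every time.

stratified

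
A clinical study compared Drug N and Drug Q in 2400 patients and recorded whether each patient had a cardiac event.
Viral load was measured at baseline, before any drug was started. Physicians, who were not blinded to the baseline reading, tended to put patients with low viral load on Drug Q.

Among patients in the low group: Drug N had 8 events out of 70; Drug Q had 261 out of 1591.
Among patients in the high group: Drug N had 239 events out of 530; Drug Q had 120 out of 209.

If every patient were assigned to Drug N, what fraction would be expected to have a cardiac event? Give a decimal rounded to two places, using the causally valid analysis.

0.22

Drug N is lower inside every viral load stratum but Drug Q is lower in aggregate. Whether to stratify depends on how viral load relates to the drug.
Viral load differs across drugs for reasons unrelated to any effect of the drug itself, and it separately predicts the outcome — a classic confounder. We must compare within viral load levels.
Standardising Drug N to the population viral load mix: 0.692·8/70 + 0.308·239/530 = 0.218.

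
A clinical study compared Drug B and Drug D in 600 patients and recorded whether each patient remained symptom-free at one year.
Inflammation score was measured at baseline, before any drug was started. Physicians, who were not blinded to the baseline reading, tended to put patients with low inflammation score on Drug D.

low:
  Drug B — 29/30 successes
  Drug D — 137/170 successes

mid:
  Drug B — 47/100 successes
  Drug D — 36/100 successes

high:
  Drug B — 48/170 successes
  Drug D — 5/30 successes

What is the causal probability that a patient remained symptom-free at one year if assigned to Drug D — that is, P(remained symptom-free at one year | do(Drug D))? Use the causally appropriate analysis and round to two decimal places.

Here inflammation score is a common cause — it drives both which drug a case falls under and the outcome. The crude comparison mixes populations; the stratum-specific rates are the causally relevant ones.
Standardising Drug D to the population inflammation score mix: 0.333·137/170 + 0.333·36/100 + 0.333·5/30 = 0.444.

0.44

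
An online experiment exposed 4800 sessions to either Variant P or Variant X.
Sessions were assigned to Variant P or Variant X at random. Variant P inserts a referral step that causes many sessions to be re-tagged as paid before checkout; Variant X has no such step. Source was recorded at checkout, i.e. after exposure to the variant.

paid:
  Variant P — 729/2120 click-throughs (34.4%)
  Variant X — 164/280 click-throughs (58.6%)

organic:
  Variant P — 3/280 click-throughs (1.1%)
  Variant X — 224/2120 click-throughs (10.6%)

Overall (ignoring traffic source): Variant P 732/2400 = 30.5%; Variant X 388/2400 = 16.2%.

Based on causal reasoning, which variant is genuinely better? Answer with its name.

Within every traffic source level Variant X has the higher rate, yet pooled Variant P does — Simpson's reversal.
Stratifying would compare variants among sessions the variants themselves sorted into traffic source groups — a form of selection on an intermediate. The unconditioned pooled rates give the total causal effect.
Pooled: Variant P 30.5% vs Variant X 16.2%; Variant P is higher overall.

Variant P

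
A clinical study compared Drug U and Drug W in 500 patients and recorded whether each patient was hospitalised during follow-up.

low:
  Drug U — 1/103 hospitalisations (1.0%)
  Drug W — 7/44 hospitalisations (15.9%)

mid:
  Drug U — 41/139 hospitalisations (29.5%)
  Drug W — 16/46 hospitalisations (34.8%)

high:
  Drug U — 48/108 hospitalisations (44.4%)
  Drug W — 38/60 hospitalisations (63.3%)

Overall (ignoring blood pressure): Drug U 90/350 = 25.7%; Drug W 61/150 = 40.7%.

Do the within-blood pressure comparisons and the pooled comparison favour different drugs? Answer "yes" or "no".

no

Within each blood pressure level (low 1.0% vs 15.9%; mid 29.5% vs 34.8%; high 44.4% vs 63.3%), Drug U has the lower rate every time. Pooled: 25.7% vs 40.7% — Drug U has the lower rate overall. They agree.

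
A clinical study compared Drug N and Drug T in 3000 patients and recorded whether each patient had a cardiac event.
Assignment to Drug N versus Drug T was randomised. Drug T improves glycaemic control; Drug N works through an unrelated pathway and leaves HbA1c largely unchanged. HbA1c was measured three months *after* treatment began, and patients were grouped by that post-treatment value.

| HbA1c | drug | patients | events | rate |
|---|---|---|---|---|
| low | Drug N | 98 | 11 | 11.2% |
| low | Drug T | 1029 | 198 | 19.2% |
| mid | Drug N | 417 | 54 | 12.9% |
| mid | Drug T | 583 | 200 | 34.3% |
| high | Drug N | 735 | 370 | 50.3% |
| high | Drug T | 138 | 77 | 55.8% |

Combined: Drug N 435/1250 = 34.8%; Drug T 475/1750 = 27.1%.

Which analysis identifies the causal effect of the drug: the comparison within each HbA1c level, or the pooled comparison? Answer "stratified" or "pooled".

pooled

HbA1c here is a post-treatment variable shaped by the drug; conditioning on it would introduce bias rather than remove it. The overall comparison is the causal one.
Pooled: Drug N 34.8% vs Drug T 27.1%; Drug T is lower overall.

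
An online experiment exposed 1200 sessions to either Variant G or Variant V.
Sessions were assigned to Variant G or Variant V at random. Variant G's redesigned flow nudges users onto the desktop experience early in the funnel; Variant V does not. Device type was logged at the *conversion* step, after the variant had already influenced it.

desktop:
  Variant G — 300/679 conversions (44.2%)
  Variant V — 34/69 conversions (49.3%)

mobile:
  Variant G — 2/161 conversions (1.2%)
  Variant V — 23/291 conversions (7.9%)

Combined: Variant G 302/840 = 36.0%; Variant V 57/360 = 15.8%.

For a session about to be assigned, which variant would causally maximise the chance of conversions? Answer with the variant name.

The distribution of device type is itself part of what the variant does — it is an intermediate outcome. Holding it fixed would remove that part of the effect; the total effect is the pooled difference.
Pooled: Variant G 36.0% vs Variant V 15.8%; Variant G is higher overall.

Variant G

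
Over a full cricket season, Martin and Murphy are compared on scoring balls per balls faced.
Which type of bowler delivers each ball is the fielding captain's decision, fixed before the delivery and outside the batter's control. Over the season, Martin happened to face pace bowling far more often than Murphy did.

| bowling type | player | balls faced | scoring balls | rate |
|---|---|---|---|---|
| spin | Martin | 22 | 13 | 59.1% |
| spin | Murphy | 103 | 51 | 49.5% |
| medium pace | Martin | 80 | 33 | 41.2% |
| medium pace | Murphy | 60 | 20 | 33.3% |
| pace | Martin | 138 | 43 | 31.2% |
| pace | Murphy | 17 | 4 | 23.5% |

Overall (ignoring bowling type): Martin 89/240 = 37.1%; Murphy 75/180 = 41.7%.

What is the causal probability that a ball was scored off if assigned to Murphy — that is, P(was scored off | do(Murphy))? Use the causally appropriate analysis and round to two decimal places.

Here bowling type is a common cause — it drives both which player a case falls under and the outcome. The crude comparison mixes populations; the stratum-specific rates are the causally relevant ones.
Standardising Murphy to the population bowling type mix: 0.298·51/103 + 0.333·20/60 + 0.369·4/17 = 0.345.

0.35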